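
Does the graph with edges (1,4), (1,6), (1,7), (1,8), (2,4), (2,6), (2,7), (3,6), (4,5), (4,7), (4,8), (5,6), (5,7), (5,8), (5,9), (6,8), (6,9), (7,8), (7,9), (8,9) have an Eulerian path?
No (4 vertices have odd degree: {2, 3, 4, 5}; Eulerian path requires 0 or 2)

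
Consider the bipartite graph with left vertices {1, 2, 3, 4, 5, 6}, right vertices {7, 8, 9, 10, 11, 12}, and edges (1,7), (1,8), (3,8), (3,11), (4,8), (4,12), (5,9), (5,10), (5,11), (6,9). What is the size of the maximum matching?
5 (matching: (1,8), (3,11), (4,12), (5,10), (6,9); upper bound min(|L|,|R|) = min(6,6) = 6)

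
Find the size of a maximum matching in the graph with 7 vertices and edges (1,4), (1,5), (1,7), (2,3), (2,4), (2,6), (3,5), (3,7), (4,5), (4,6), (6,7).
3 (matching: (1,5), (2,6), (3,7); upper bound floor(n/2) = floor(7/2) = 3)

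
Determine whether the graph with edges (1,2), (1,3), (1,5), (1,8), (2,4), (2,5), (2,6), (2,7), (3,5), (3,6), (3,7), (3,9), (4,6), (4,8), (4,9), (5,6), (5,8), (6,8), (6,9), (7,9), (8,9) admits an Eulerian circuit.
No (6 vertices have odd degree: {2, 3, 5, 7, 8, 9}; Eulerian circuit requires 0)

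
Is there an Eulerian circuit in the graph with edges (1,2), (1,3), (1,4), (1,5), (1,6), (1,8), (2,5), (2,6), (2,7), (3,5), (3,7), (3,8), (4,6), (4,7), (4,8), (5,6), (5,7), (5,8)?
Yes (the graph is connected and all 8 vertices have even degree)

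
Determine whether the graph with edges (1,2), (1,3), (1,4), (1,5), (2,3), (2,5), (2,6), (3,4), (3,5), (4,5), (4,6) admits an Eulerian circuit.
Yes (the graph is connected and all 6 vertices have even degree)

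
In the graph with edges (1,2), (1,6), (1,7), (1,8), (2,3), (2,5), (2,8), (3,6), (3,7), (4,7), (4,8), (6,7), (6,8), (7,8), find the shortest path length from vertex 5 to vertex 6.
3 (path: 5 -> 2 -> 8 -> 6, 3 edges)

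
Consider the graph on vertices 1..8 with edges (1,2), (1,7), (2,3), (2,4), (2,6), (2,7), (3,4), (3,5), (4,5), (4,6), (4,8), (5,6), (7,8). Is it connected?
Yes (BFS from 1 visits [1, 2, 7, 3, 4, 6, 8, 5] — all 8 vertices reached)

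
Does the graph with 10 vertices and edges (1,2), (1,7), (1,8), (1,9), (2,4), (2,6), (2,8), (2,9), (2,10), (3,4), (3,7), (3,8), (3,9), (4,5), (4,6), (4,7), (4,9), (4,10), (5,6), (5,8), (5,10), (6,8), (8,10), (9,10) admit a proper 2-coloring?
No (odd cycle of length 3: 2 -> 1 -> 8 -> 2)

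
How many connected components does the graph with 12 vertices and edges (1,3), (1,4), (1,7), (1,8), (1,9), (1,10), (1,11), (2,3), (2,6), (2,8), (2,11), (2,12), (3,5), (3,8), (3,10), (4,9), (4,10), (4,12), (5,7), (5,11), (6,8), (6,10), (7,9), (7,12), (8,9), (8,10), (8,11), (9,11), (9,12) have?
1 (components: {1, 2, 3, 4, 5, 6, 7, 8, 9, 10, 11, 12})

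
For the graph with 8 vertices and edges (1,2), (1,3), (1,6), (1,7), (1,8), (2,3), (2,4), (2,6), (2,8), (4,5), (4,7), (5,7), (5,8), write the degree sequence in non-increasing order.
[5, 5, 3, 3, 3, 3, 2, 2] (degrees: deg(1)=5, deg(2)=5, deg(3)=2, deg(4)=3, deg(5)=3, deg(6)=2, deg(7)=3, deg(8)=3)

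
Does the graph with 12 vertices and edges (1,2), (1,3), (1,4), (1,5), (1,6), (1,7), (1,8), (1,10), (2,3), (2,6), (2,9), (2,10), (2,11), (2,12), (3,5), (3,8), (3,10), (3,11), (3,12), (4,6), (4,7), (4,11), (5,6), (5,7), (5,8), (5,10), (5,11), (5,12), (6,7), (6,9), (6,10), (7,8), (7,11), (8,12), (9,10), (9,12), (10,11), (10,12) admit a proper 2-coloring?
No (odd cycle of length 3: 6 -> 1 -> 7 -> 6)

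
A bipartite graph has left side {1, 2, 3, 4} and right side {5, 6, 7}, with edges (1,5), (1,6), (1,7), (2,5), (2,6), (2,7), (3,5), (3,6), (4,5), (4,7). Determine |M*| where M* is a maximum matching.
3 (matching: (1,7), (2,6), (3,5); upper bound min(|L|,|R|) = min(4,3) = 3)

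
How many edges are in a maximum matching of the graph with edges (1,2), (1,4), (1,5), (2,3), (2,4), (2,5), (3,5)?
2 (matching: (1,4), (2,5); upper bound floor(n/2) = floor(5/2) = 2)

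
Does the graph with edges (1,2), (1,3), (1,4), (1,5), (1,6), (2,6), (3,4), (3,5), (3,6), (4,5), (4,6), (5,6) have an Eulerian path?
Yes (the graph is connected and exactly 2 vertices have odd degree: {1, 6}; any Eulerian path must start and end at those)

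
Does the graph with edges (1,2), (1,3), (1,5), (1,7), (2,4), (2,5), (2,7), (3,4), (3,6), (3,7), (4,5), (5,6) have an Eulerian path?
Yes (the graph is connected and exactly 2 vertices have odd degree: {4, 7}; any Eulerian path must start and end at those)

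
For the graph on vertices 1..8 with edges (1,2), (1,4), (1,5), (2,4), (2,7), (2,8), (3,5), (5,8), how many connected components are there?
2 (components: {1, 2, 3, 4, 5, 7, 8}, {6})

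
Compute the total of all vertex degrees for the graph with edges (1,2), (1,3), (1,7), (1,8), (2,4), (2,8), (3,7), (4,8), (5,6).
18 (handshake: sum of degrees = 2|E| = 2 x 9 = 18)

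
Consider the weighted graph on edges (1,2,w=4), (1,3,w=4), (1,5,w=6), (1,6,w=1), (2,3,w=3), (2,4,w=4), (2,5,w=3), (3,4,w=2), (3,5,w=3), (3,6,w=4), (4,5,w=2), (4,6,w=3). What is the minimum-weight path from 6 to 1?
1 (path: 6 -> 1; weights 1 = 1)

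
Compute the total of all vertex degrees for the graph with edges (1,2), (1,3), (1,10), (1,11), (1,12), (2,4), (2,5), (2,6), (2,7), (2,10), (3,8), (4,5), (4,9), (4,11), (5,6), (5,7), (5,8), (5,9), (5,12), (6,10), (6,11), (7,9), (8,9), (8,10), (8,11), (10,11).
52 (handshake: sum of degrees = 2|E| = 2 x 26 = 52)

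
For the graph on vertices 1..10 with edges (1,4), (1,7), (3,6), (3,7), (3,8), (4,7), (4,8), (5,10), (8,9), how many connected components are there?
3 (components: {1, 3, 4, 6, 7, 8, 9}, {2}, {5, 10})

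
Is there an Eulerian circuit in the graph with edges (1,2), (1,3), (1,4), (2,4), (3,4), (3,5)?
No (4 vertices have odd degree: {1, 3, 4, 5}; Eulerian circuit requires 0)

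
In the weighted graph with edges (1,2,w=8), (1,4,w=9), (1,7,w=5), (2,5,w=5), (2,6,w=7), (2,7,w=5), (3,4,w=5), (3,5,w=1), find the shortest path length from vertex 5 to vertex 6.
12 (path: 5 -> 2 -> 6; weights 5 + 7 = 12)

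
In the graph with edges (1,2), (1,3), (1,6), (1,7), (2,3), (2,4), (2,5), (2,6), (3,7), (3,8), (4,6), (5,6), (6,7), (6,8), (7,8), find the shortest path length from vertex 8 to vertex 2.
2 (path: 8 -> 6 -> 2, 2 edges)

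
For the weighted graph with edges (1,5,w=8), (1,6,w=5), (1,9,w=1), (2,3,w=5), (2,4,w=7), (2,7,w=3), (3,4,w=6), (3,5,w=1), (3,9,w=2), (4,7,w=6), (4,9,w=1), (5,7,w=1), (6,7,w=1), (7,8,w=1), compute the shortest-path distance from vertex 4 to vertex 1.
2 (path: 4 -> 9 -> 1; weights 1 + 1 = 2)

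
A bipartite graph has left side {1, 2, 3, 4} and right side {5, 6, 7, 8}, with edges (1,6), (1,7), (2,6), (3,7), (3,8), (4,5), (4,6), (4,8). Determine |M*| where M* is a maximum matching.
4 (matching: (1,7), (2,6), (3,8), (4,5); upper bound min(|L|,|R|) = min(4,4) = 4)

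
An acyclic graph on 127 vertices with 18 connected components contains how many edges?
109 (Each of the 18 component trees on V_i vertices has V_i - 1 edges; summing gives V - C = 127 - 18 = 109)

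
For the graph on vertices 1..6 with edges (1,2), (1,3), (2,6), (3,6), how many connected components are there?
3 (components: {1, 2, 3, 6}, {4}, {5})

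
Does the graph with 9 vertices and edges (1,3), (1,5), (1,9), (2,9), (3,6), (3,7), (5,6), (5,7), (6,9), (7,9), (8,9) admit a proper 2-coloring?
Yes. Partition: {1, 2, 4, 6, 7, 8}, {3, 5, 9}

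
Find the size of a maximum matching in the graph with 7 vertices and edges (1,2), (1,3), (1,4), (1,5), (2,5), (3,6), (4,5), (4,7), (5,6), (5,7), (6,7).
3 (matching: (1,5), (3,6), (4,7); upper bound floor(n/2) = floor(7/2) = 3)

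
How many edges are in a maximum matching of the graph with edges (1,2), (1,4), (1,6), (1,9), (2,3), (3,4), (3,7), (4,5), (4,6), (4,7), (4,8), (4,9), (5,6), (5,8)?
4 (matching: (1,6), (3,7), (4,9), (5,8); upper bound floor(n/2) = floor(9/2) = 4)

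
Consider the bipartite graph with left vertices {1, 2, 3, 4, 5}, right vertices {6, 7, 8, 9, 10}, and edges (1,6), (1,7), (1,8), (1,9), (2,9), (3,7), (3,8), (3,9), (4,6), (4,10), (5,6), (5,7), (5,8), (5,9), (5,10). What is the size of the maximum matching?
5 (matching: (1,6), (2,9), (3,8), (4,10), (5,7); upper bound min(|L|,|R|) = min(5,5) = 5)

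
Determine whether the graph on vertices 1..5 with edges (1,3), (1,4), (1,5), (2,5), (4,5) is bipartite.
No (odd cycle of length 3: 5 -> 1 -> 4 -> 5)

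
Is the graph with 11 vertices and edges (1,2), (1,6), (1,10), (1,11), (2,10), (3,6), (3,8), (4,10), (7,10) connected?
No, it has 3 components: {1, 2, 3, 4, 6, 7, 8, 10, 11}, {5}, {9}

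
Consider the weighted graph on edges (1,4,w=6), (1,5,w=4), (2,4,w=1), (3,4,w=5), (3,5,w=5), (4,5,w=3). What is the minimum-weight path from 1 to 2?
7 (path: 1 -> 4 -> 2; weights 6 + 1 = 7)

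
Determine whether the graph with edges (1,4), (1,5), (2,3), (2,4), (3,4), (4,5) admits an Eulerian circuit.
Yes (the graph is connected and all 5 vertices have even degree)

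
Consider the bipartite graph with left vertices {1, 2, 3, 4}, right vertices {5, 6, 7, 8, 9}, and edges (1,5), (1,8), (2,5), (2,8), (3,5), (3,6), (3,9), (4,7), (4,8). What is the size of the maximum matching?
4 (matching: (1,8), (2,5), (3,9), (4,7); upper bound min(|L|,|R|) = min(4,5) = 4)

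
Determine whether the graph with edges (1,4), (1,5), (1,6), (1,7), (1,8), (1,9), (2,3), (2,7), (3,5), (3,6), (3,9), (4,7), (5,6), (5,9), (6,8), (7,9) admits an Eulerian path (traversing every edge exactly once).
Yes — and in fact it has an Eulerian circuit (the graph is connected and all 9 vertices have even degree)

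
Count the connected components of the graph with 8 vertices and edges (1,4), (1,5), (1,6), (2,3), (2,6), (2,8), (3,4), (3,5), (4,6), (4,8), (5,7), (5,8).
1 (components: {1, 2, 3, 4, 5, 6, 7, 8})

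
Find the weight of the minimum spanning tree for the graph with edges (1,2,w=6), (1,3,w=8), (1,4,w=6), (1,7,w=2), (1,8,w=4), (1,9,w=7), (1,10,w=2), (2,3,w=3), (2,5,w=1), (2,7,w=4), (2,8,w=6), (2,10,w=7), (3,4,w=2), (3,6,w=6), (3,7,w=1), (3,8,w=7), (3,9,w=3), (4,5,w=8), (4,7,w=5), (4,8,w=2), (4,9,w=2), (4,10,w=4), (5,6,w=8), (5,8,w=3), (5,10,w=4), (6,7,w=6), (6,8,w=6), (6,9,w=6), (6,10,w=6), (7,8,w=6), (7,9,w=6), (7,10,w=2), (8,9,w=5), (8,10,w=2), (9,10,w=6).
21 (MST edges: (1,7,w=2), (1,10,w=2), (2,3,w=3), (2,5,w=1), (3,4,w=2), (3,6,w=6), (3,7,w=1), (4,8,w=2), (4,9,w=2); sum of weights 2 + 2 + 3 + 1 + 2 + 6 + 1 + 2 + 2 = 21)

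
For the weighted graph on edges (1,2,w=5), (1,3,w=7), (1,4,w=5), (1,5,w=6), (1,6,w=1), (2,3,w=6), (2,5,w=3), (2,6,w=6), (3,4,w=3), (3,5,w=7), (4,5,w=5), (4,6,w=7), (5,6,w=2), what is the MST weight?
14 (MST edges: (1,4,w=5), (1,6,w=1), (2,5,w=3), (3,4,w=3), (5,6,w=2); sum of weights 5 + 1 + 3 + 3 + 2 = 14)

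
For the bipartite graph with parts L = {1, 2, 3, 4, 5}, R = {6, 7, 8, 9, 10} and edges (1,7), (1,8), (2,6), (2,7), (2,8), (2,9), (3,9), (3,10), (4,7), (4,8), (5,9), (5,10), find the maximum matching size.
5 (matching: (1,8), (2,6), (3,10), (4,7), (5,9); upper bound min(|L|,|R|) = min(5,5) = 5)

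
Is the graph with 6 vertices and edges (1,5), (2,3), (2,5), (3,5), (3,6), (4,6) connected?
Yes (BFS from 1 visits [1, 5, 2, 3, 6, 4] — all 6 vertices reached)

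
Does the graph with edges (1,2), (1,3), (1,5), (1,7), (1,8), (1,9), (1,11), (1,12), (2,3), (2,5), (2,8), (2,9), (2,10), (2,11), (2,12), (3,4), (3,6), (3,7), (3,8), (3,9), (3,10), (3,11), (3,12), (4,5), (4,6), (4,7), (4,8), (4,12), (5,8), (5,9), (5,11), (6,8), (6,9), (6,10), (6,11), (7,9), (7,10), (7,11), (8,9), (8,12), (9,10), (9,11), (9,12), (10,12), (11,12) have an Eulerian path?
Yes — and in fact it has an Eulerian circuit (the graph is connected and all 12 vertices have even degree)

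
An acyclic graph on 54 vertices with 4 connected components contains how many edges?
50 (Each of the 4 component trees on V_i vertices has V_i - 1 edges; summing gives V - C = 54 - 4 = 50)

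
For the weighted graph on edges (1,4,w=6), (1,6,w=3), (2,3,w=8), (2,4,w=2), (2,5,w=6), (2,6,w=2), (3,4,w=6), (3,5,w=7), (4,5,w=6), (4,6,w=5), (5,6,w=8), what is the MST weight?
19 (MST edges: (1,6,w=3), (2,4,w=2), (2,5,w=6), (2,6,w=2), (3,4,w=6); sum of weights 3 + 2 + 6 + 2 + 6 = 19)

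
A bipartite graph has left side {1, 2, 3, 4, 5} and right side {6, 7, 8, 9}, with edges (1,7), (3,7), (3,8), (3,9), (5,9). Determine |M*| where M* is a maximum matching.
3 (matching: (1,7), (3,8), (5,9); upper bound min(|L|,|R|) = min(5,4) = 4)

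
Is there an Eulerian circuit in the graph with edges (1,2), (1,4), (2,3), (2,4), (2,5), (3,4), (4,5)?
Yes (the graph is connected and all 5 vertices have even degree)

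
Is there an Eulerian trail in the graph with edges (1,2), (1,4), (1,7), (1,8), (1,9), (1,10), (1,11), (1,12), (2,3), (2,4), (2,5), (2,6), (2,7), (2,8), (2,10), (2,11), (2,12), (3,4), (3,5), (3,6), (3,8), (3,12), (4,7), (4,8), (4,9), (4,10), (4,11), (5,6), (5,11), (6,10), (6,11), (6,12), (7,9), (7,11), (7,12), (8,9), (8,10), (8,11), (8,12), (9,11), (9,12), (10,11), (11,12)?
Yes — and in fact it has an Eulerian circuit (the graph is connected and all 12 vertices have even degree)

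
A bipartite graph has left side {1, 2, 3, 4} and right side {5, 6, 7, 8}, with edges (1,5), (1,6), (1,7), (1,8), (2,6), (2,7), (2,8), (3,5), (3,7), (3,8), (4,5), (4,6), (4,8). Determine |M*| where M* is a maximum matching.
4 (matching: (1,8), (2,7), (3,5), (4,6); upper bound min(|L|,|R|) = min(4,4) = 4)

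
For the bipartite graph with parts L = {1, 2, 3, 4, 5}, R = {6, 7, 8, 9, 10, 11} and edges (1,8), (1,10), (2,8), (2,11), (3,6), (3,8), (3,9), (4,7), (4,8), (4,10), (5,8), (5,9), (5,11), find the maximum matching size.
5 (matching: (1,10), (2,11), (3,9), (4,7), (5,8); upper bound min(|L|,|R|) = min(5,6) = 5)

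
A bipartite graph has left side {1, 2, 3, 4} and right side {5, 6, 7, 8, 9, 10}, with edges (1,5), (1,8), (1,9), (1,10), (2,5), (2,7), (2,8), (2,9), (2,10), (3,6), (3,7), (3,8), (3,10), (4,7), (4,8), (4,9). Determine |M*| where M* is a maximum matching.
4 (matching: (1,10), (2,9), (3,8), (4,7); upper bound min(|L|,|R|) = min(4,6) = 4)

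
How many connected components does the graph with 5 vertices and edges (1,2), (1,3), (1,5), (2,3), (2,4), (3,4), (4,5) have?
1 (components: {1, 2, 3, 4, 5})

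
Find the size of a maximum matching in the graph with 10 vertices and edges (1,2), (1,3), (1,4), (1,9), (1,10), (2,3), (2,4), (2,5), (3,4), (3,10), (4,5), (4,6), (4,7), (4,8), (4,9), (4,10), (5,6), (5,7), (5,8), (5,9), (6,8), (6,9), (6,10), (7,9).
5 (matching: (1,10), (2,3), (4,8), (5,7), (6,9); upper bound floor(n/2) = floor(10/2) = 5)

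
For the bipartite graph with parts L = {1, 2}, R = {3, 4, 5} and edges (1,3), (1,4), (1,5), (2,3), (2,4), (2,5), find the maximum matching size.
2 (matching: (1,5), (2,4); upper bound min(|L|,|R|) = min(2,3) = 2)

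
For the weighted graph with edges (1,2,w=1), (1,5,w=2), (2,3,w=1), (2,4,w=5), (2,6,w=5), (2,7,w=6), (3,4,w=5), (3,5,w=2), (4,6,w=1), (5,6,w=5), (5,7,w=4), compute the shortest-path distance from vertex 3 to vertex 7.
6 (path: 3 -> 5 -> 7; weights 2 + 4 = 6)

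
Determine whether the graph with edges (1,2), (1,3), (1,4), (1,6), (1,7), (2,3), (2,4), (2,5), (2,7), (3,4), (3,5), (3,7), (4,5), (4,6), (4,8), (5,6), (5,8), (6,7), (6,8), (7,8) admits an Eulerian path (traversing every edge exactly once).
No (6 vertices have odd degree: {1, 2, 3, 5, 6, 7}; Eulerian path requires 0 or 2)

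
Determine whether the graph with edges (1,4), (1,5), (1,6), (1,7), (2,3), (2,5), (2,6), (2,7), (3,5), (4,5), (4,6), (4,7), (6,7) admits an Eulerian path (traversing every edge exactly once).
Yes — and in fact it has an Eulerian circuit (the graph is connected and all 7 vertices have even degree)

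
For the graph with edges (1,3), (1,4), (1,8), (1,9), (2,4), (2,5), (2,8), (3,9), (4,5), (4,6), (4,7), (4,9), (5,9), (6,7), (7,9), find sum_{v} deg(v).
30 (handshake: sum of degrees = 2|E| = 2 x 15 = 30)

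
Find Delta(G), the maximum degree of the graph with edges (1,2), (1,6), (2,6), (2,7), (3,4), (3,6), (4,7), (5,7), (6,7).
4 (attained at vertices 6, 7)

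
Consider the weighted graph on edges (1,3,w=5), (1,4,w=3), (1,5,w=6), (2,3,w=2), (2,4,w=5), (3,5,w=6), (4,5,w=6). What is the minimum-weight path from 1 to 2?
7 (path: 1 -> 3 -> 2; weights 5 + 2 = 7)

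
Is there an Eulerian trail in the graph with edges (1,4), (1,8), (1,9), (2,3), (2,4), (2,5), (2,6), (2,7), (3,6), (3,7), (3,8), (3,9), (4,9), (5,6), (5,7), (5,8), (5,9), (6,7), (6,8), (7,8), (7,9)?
No (8 vertices have odd degree: {1, 2, 3, 4, 5, 6, 8, 9}; Eulerian path requires 0 or 2)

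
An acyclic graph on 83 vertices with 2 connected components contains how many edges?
81 (Each of the 2 component trees on V_i vertices has V_i - 1 edges; summing gives V - C = 83 - 2 = 81)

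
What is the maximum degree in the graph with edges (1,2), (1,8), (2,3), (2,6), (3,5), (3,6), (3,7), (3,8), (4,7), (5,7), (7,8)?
5 (attained at vertex 3)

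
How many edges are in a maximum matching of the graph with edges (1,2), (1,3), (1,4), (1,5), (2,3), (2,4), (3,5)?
2 (matching: (1,5), (2,4); upper bound floor(n/2) = floor(5/2) = 2)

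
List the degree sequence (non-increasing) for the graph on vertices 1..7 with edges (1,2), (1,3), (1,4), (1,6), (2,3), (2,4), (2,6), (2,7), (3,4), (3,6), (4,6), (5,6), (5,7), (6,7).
[6, 5, 4, 4, 4, 3, 2] (degrees: deg(1)=4, deg(2)=5, deg(3)=4, deg(4)=4, deg(5)=2, deg(6)=6, deg(7)=3)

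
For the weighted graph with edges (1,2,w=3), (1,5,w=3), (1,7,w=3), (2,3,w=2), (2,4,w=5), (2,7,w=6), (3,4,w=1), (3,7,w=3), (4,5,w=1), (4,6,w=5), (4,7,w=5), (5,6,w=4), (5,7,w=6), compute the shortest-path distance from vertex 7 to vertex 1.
3 (path: 7 -> 1; weights 3 = 3)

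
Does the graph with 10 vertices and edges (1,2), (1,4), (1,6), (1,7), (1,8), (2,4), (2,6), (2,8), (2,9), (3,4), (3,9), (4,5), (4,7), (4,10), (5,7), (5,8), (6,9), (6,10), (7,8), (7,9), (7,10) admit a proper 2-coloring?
No (odd cycle of length 3: 4 -> 1 -> 2 -> 4)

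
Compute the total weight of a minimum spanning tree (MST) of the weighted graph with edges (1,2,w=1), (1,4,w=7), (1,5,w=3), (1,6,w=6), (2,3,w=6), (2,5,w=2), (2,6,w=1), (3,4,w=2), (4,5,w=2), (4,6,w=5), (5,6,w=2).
8 (MST edges: (1,2,w=1), (2,5,w=2), (2,6,w=1), (3,4,w=2), (4,5,w=2); sum of weights 1 + 2 + 1 + 2 + 2 = 8)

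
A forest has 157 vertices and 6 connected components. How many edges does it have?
151 (Each of the 6 component trees on V_i vertices has V_i - 1 edges; summing gives V - C = 157 - 6 = 151)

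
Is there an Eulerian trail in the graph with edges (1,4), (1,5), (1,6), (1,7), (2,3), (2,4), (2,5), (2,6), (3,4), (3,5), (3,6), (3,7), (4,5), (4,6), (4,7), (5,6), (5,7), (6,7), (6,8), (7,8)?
Yes (the graph is connected and exactly 2 vertices have odd degree: {3, 6}; any Eulerian path must start and end at those)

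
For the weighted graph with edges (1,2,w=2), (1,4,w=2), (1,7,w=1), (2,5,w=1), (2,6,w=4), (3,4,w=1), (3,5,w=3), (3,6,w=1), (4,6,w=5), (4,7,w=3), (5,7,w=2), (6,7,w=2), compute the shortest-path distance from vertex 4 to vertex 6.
2 (path: 4 -> 3 -> 6; weights 1 + 1 = 2)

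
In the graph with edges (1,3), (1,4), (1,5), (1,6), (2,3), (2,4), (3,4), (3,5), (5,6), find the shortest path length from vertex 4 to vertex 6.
2 (path: 4 -> 1 -> 6, 2 edges)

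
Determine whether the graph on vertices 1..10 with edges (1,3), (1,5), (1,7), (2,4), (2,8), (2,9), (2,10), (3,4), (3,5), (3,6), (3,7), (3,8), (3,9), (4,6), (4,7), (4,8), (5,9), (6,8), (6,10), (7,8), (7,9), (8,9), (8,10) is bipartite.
No (odd cycle of length 3: 3 -> 1 -> 5 -> 3)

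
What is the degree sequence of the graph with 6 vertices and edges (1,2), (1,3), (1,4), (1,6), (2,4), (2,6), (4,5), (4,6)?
[4, 4, 3, 3, 1, 1] (degrees: deg(1)=4, deg(2)=3, deg(3)=1, deg(4)=4, deg(5)=1, deg(6)=3)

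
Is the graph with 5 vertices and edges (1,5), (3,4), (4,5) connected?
No, it has 2 components: {1, 3, 4, 5}, {2}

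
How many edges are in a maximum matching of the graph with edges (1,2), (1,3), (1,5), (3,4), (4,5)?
2 (matching: (1,3), (4,5); upper bound floor(n/2) = floor(5/2) = 2)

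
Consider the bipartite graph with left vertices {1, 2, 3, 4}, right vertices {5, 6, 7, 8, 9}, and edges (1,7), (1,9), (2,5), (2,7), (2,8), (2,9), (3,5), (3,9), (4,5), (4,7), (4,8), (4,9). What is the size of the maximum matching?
4 (matching: (1,9), (2,8), (3,5), (4,7); upper bound min(|L|,|R|) = min(4,5) = 4)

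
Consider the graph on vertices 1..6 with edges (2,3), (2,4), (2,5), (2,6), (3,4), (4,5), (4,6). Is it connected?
No, it has 2 components: {1}, {2, 3, 4, 5, 6}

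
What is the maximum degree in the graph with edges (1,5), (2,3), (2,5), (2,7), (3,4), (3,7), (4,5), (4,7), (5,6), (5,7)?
5 (attained at vertex 5)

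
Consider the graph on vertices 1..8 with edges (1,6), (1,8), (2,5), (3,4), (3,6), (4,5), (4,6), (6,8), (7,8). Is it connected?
Yes (BFS from 1 visits [1, 6, 8, 3, 4, 7, 5, 2] — all 8 vertices reached)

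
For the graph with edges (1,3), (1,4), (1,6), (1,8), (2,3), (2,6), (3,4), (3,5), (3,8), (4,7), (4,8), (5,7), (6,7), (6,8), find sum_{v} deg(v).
28 (handshake: sum of degrees = 2|E| = 2 x 14 = 28)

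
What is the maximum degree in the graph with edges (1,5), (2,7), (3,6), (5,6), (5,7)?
3 (attained at vertex 5)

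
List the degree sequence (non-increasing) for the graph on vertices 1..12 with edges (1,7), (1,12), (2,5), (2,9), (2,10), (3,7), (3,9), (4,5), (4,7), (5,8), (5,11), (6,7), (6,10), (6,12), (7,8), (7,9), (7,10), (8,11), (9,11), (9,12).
[7, 5, 4, 3, 3, 3, 3, 3, 3, 2, 2, 2] (degrees: deg(1)=2, deg(2)=3, deg(3)=2, deg(4)=2, deg(5)=4, deg(6)=3, deg(7)=7, deg(8)=3, deg(9)=5, deg(10)=3, deg(11)=3, deg(12)=3)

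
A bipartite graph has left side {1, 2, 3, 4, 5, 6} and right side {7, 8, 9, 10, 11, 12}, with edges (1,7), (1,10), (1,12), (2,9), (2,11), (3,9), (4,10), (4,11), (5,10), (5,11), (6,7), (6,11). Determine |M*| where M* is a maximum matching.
5 (matching: (1,12), (2,11), (3,9), (4,10), (6,7); upper bound min(|L|,|R|) = min(6,6) = 6)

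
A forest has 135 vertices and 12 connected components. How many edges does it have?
123 (Each of the 12 component trees on V_i vertices has V_i - 1 edges; summing gives V - C = 135 - 12 = 123)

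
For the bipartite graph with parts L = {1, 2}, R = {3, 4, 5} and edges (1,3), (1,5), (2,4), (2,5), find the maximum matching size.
2 (matching: (1,5), (2,4); upper bound min(|L|,|R|) = min(2,3) = 2)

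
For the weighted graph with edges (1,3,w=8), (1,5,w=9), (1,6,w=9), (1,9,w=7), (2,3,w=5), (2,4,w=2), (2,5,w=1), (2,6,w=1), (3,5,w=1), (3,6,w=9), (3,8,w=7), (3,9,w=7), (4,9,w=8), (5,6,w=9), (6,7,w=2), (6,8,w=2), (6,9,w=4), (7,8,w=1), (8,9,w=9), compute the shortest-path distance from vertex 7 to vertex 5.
4 (path: 7 -> 6 -> 2 -> 5; weights 2 + 1 + 1 = 4)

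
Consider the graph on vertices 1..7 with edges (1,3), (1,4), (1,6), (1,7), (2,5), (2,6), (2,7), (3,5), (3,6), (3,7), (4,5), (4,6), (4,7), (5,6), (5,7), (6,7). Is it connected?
Yes (BFS from 1 visits [1, 3, 4, 6, 7, 5, 2] — all 7 vertices reached)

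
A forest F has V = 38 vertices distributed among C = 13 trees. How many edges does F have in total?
25 (Each of the 13 component trees on V_i vertices has V_i - 1 edges; summing gives V - C = 38 - 13 = 25)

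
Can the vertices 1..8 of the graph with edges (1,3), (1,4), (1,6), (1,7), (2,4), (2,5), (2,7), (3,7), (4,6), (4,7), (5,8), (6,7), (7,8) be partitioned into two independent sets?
No (odd cycle of length 3: 4 -> 1 -> 7 -> 4)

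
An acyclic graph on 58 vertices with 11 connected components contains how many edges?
47 (Each of the 11 component trees on V_i vertices has V_i - 1 edges; summing gives V - C = 58 - 11 = 47)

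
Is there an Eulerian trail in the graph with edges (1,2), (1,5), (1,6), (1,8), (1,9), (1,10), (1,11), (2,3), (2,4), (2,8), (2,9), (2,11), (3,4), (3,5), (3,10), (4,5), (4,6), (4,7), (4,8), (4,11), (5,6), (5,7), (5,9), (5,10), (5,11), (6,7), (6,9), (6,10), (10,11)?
No (6 vertices have odd degree: {1, 4, 7, 8, 10, 11}; Eulerian path requires 0 or 2)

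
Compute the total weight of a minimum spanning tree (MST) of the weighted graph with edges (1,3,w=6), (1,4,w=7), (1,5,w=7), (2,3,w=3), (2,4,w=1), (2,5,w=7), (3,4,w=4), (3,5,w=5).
15 (MST edges: (1,3,w=6), (2,3,w=3), (2,4,w=1), (3,5,w=5); sum of weights 6 + 3 + 1 + 5 = 15)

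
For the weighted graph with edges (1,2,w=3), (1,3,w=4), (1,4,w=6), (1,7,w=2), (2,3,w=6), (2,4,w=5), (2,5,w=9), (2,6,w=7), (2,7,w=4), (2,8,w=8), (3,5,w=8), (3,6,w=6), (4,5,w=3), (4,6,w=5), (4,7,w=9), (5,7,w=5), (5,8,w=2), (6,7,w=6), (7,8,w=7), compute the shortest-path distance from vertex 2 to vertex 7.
4 (path: 2 -> 7; weights 4 = 4)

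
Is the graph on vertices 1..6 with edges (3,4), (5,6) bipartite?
Yes. Partition: {1, 2, 3, 5}, {4, 6}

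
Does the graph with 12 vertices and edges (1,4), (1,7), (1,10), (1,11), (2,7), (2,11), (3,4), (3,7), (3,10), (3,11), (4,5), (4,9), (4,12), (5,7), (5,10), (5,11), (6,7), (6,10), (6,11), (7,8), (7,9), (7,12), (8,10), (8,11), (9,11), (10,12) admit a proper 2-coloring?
Yes. Partition: {1, 2, 3, 5, 6, 8, 9, 12}, {4, 7, 10, 11}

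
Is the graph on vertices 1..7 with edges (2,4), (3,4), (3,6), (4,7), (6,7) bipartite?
Yes. Partition: {1, 2, 3, 5, 7}, {4, 6}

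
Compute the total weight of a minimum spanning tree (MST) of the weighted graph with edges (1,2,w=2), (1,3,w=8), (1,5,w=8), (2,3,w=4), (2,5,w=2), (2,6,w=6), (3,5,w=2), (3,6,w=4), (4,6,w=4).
14 (MST edges: (1,2,w=2), (2,5,w=2), (3,5,w=2), (3,6,w=4), (4,6,w=4); sum of weights 2 + 2 + 2 + 4 + 4 = 14)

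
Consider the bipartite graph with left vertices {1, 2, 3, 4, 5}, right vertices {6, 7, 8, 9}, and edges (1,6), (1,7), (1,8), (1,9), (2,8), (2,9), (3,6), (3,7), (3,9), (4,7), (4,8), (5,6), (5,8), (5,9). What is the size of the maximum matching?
4 (matching: (1,9), (2,8), (3,7), (5,6); upper bound min(|L|,|R|) = min(5,4) = 4)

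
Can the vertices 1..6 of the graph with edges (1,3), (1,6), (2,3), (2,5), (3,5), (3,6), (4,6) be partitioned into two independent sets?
No (odd cycle of length 3: 6 -> 1 -> 3 -> 6)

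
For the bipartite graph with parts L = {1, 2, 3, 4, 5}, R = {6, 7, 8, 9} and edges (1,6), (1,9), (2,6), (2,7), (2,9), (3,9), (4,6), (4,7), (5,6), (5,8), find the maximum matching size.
4 (matching: (1,9), (2,7), (4,6), (5,8); upper bound min(|L|,|R|) = min(5,4) = 4)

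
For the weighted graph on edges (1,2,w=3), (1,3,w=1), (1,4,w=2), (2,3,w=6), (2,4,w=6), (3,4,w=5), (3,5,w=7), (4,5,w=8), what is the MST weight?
13 (MST edges: (1,2,w=3), (1,3,w=1), (1,4,w=2), (3,5,w=7); sum of weights 3 + 1 + 2 + 7 = 13)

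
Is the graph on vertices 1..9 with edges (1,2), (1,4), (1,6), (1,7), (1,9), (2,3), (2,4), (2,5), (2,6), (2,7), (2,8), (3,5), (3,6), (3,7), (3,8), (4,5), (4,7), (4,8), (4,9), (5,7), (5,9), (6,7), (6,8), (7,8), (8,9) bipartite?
No (odd cycle of length 3: 4 -> 1 -> 2 -> 4)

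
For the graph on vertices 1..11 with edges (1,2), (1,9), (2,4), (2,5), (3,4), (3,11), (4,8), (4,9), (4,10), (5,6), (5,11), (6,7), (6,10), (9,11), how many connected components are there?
1 (components: {1, 2, 3, 4, 5, 6, 7, 8, 9, 10, 11})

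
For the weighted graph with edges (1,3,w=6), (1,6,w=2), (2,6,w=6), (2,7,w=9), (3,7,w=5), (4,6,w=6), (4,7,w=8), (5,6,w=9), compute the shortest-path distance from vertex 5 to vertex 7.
22 (path: 5 -> 6 -> 1 -> 3 -> 7; weights 9 + 2 + 6 + 5 = 22)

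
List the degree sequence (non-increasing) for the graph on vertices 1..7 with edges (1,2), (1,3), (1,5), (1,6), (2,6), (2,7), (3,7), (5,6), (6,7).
[4, 4, 3, 3, 2, 2, 0] (degrees: deg(1)=4, deg(2)=3, deg(3)=2, deg(4)=0, deg(5)=2, deg(6)=4, deg(7)=3)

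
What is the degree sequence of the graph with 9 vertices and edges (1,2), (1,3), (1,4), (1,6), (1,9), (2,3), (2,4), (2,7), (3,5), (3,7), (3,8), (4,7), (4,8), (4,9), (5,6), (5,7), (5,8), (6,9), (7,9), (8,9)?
[5, 5, 5, 5, 5, 4, 4, 4, 3] (degrees: deg(1)=5, deg(2)=4, deg(3)=5, deg(4)=5, deg(5)=4, deg(6)=3, deg(7)=5, deg(8)=4, deg(9)=5)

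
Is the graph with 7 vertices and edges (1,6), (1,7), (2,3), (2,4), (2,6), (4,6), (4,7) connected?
No, it has 2 components: {1, 2, 3, 4, 6, 7}, {5}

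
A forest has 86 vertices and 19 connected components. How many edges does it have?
67 (Each of the 19 component trees on V_i vertices has V_i - 1 edges; summing gives V - C = 86 - 19 = 67)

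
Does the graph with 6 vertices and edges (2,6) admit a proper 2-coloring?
Yes. Partition: {1, 2, 3, 4, 5}, {6}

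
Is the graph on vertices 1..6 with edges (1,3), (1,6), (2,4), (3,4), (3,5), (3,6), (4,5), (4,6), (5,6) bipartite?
No (odd cycle of length 3: 6 -> 1 -> 3 -> 6)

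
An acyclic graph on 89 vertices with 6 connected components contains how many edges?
83 (Each of the 6 component trees on V_i vertices has V_i - 1 edges; summing gives V - C = 89 - 6 = 83)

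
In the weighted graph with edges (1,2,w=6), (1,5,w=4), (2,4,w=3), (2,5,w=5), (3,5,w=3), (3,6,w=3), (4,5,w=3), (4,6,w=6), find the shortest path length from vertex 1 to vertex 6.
10 (path: 1 -> 5 -> 3 -> 6; weights 4 + 3 + 3 = 10)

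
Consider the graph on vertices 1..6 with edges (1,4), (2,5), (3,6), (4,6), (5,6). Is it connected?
Yes (BFS from 1 visits [1, 4, 6, 3, 5, 2] — all 6 vertices reached)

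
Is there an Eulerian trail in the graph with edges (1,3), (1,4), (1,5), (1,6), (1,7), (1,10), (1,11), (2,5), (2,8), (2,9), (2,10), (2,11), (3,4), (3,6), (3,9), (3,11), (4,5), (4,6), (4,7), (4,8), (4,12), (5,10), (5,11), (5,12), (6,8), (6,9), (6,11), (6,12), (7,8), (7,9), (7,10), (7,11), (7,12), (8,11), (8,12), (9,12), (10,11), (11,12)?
No (10 vertices have odd degree: {1, 2, 3, 4, 6, 7, 9, 10, 11, 12}; Eulerian path requires 0 or 2)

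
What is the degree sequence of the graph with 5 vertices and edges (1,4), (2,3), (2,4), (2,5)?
[3, 2, 1, 1, 1] (degrees: deg(1)=1, deg(2)=3, deg(3)=1, deg(4)=2, deg(5)=1)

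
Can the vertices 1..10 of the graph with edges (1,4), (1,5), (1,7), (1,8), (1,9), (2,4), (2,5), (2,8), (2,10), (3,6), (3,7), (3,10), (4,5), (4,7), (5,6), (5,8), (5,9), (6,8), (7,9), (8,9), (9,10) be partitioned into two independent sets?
No (odd cycle of length 3: 7 -> 1 -> 4 -> 7)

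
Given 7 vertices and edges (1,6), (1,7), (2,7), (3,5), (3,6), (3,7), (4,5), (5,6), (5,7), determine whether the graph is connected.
Yes (BFS from 1 visits [1, 6, 7, 3, 5, 2, 4] — all 7 vertices reached)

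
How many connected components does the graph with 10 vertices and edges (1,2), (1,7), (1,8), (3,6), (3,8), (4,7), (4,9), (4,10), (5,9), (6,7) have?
1 (components: {1, 2, 3, 4, 5, 6, 7, 8, 9, 10})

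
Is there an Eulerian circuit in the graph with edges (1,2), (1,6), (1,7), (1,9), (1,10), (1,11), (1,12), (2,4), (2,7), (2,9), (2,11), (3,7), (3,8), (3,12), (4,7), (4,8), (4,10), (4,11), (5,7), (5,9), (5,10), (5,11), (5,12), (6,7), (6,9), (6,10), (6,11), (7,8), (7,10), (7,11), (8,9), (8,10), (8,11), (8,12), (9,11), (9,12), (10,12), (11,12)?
No (12 vertices have odd degree: {1, 2, 3, 4, 5, 6, 7, 8, 9, 10, 11, 12}; Eulerian circuit requires 0)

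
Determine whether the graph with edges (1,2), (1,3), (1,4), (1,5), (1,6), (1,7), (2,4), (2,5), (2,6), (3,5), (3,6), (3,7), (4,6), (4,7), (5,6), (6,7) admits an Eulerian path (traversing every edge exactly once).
Yes — and in fact it has an Eulerian circuit (the graph is connected and all 7 vertices have even degree)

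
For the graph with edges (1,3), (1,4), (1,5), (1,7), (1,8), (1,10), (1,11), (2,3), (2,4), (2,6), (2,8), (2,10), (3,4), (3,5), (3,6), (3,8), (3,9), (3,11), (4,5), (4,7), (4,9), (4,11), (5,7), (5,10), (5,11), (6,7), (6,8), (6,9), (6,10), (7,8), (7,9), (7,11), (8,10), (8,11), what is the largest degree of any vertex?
8 (attained at vertex 3)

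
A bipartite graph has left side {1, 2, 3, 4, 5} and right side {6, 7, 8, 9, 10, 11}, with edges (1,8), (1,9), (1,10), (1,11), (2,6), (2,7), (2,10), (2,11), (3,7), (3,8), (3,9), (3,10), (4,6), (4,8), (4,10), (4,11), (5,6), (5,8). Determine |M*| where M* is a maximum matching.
5 (matching: (1,9), (2,10), (3,7), (4,11), (5,8); upper bound min(|L|,|R|) = min(5,6) = 5)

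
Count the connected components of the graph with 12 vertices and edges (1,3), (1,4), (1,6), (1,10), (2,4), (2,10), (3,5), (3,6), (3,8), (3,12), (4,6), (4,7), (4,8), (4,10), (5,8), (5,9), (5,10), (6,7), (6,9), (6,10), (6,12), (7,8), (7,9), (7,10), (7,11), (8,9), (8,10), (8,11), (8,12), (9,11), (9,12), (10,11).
1 (components: {1, 2, 3, 4, 5, 6, 7, 8, 9, 10, 11, 12})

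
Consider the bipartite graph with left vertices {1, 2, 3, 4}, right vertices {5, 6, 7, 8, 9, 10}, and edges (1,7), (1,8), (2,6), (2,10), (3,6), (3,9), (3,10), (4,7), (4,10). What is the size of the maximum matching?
4 (matching: (1,8), (2,10), (3,9), (4,7); upper bound min(|L|,|R|) = min(4,6) = 4)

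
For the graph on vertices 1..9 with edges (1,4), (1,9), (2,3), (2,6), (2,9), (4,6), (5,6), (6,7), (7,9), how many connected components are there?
2 (components: {1, 2, 3, 4, 5, 6, 7, 9}, {8})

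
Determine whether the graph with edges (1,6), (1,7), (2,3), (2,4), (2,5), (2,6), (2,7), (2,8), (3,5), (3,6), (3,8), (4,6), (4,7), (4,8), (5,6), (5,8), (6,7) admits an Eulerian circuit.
Yes (the graph is connected and all 8 vertices have even degree)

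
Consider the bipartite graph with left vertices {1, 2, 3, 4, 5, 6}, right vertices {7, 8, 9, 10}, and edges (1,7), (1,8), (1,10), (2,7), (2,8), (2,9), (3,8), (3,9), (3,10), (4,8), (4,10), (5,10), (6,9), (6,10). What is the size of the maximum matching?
4 (matching: (1,10), (2,7), (3,8), (6,9); upper bound min(|L|,|R|) = min(6,4) = 4)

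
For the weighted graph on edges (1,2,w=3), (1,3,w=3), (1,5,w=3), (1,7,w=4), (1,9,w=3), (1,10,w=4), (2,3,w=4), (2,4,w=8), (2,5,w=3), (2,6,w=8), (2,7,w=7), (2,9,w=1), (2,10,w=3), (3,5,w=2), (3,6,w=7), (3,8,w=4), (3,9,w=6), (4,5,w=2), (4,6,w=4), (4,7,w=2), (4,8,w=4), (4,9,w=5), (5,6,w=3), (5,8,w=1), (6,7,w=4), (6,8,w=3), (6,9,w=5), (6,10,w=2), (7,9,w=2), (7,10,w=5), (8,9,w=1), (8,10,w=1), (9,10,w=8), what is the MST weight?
15 (MST edges: (1,3,w=3), (2,9,w=1), (3,5,w=2), (4,5,w=2), (4,7,w=2), (5,8,w=1), (6,10,w=2), (8,9,w=1), (8,10,w=1); sum of weights 3 + 1 + 2 + 2 + 2 + 1 + 2 + 1 + 1 = 15)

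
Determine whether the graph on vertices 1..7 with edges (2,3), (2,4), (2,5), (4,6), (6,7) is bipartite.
Yes. Partition: {1, 2, 6}, {3, 4, 5, 7}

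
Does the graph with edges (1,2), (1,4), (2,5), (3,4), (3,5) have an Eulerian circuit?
Yes (the graph is connected and all 5 vertices have even degree)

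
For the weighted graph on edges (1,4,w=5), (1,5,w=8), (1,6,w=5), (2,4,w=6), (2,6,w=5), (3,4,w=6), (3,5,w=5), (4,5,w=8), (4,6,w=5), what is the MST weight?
26 (MST edges: (1,4,w=5), (1,6,w=5), (2,6,w=5), (3,4,w=6), (3,5,w=5); sum of weights 5 + 5 + 5 + 6 + 5 = 26)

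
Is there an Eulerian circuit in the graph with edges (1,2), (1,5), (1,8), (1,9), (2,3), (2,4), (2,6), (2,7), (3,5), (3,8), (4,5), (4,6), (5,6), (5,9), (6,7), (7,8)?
No (6 vertices have odd degree: {2, 3, 4, 5, 7, 8}; Eulerian circuit requires 0)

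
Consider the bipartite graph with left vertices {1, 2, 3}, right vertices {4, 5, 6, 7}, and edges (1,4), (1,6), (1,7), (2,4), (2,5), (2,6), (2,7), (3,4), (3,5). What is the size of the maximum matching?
3 (matching: (1,7), (2,6), (3,5); upper bound min(|L|,|R|) = min(3,4) = 3)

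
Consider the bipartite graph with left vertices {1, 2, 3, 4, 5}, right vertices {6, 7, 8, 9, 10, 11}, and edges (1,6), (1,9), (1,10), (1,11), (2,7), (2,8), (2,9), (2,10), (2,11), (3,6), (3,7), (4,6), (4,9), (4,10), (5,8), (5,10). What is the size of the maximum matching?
5 (matching: (1,11), (2,10), (3,7), (4,9), (5,8); upper bound min(|L|,|R|) = min(5,6) = 5)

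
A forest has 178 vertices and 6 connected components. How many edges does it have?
172 (Each of the 6 component trees on V_i vertices has V_i - 1 edges; summing gives V - C = 178 - 6 = 172)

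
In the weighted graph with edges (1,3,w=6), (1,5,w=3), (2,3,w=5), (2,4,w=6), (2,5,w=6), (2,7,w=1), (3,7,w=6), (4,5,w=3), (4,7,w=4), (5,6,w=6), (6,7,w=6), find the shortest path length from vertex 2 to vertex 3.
5 (path: 2 -> 3; weights 5 = 5)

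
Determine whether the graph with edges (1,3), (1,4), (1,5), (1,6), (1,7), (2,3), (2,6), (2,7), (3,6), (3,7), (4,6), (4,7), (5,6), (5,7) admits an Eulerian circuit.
No (6 vertices have odd degree: {1, 2, 4, 5, 6, 7}; Eulerian circuit requires 0)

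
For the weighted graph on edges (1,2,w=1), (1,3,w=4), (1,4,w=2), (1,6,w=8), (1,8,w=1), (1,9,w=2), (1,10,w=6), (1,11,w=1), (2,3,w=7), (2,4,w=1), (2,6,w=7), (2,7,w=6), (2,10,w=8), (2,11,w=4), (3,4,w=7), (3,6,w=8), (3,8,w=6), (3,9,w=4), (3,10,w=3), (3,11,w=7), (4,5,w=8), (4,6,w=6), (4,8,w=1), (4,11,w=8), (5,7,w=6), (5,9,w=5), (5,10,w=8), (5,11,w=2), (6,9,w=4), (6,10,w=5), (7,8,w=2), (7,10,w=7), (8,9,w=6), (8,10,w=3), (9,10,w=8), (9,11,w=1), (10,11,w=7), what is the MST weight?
19 (MST edges: (1,2,w=1), (1,8,w=1), (1,11,w=1), (2,4,w=1), (3,10,w=3), (5,11,w=2), (6,9,w=4), (7,8,w=2), (8,10,w=3), (9,11,w=1); sum of weights 1 + 1 + 1 + 1 + 3 + 2 + 4 + 2 + 3 + 1 = 19)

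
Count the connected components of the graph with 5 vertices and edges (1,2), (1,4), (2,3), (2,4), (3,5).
1 (components: {1, 2, 3, 4, 5})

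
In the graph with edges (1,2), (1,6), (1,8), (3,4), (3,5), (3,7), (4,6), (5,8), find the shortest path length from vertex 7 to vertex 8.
3 (path: 7 -> 3 -> 5 -> 8, 3 edges)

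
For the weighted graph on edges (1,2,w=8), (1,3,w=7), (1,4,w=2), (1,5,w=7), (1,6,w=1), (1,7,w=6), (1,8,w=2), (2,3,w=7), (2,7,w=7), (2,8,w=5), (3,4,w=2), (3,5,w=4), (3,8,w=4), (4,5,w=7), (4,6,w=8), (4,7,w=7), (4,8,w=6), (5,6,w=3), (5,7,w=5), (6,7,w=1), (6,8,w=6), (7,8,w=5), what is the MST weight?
16 (MST edges: (1,4,w=2), (1,6,w=1), (1,8,w=2), (2,8,w=5), (3,4,w=2), (5,6,w=3), (6,7,w=1); sum of weights 2 + 1 + 2 + 5 + 2 + 3 + 1 = 16)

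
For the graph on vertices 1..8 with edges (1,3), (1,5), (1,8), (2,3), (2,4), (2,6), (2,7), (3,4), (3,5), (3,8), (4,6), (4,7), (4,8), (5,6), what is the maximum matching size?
4 (matching: (1,3), (2,7), (4,8), (5,6); upper bound floor(n/2) = floor(8/2) = 4)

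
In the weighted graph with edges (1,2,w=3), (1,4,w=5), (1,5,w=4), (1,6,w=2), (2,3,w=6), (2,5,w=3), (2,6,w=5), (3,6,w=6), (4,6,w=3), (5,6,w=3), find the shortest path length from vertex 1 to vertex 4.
5 (path: 1 -> 4; weights 5 = 5)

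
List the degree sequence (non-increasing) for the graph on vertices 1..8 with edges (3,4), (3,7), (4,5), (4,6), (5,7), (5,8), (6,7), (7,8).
[4, 3, 3, 2, 2, 2, 0, 0] (degrees: deg(1)=0, deg(2)=0, deg(3)=2, deg(4)=3, deg(5)=3, deg(6)=2, deg(7)=4, deg(8)=2)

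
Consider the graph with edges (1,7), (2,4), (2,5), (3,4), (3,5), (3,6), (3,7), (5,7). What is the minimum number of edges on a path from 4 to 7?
2 (path: 4 -> 3 -> 7, 2 edges)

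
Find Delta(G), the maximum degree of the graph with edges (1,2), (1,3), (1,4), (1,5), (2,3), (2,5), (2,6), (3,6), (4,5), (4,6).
4 (attained at vertices 1, 2)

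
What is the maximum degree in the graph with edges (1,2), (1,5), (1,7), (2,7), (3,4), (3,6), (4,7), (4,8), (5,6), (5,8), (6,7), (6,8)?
4 (attained at vertices 6, 7)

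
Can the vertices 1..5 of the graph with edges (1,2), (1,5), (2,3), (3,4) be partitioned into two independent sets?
Yes. Partition: {1, 3}, {2, 4, 5}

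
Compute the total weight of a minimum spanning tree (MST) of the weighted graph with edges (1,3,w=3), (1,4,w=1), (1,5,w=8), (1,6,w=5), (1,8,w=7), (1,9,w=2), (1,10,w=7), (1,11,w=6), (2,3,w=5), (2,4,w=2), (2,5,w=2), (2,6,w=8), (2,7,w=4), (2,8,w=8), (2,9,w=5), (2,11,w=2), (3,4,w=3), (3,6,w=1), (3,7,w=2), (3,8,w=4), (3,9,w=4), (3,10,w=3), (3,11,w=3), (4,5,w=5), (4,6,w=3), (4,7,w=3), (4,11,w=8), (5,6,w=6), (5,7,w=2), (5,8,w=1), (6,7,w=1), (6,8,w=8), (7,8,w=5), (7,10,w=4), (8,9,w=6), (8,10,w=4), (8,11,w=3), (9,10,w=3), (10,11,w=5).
17 (MST edges: (1,4,w=1), (1,9,w=2), (2,4,w=2), (2,5,w=2), (2,11,w=2), (3,6,w=1), (3,10,w=3), (5,7,w=2), (5,8,w=1), (6,7,w=1); sum of weights 1 + 2 + 2 + 2 + 2 + 1 + 3 + 2 + 1 + 1 = 17)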